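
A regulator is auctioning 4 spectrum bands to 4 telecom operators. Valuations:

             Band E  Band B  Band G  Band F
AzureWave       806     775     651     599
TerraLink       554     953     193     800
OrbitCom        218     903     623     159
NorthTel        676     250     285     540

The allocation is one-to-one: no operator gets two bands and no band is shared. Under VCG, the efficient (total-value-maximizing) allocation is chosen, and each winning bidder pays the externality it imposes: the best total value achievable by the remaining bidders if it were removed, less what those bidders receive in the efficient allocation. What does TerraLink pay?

Efficient allocation: AzureWave→Band G ($651M), TerraLink→Band F ($800M), OrbitCom→Band B ($903M), NorthTel→Band E ($676M); total welfare W = $3030M.
TerraLink receives Band F at value $800M, so the others get W − 800 = $2230M.
Without TerraLink: best allocation of the remaining 3 bidders over all 4 bands is AzureWave→Band E ($806M), OrbitCom→Band B ($903M), NorthTel→Band F ($540M), total $2249M.
VCG payment = (others' best without TerraLink) − (others' welfare with TerraLink) = 2249 − 2230 = $19M.

TerraLink pays $19M.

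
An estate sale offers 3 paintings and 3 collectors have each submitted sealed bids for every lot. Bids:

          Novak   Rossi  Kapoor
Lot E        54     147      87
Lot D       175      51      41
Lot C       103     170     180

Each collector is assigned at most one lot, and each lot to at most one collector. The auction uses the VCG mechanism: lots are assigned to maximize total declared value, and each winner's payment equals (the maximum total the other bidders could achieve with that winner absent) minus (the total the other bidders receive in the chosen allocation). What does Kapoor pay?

Efficient allocation: Novak→Lot D ($175), Rossi→Lot E ($147), Kapoor→Lot C ($180); total welfare W = $502.
Kapoor receives Lot C at value $180, so the others get W − 180 = $322.
Without Kapoor: best allocation of the remaining 2 bidders over all 3 lots is Novak→Lot D ($175), Rossi→Lot C ($170), total $345.
VCG payment = (others' best without Kapoor) − (others' welfare with Kapoor) = 345 − 322 = $23.

Kapoor pays $23.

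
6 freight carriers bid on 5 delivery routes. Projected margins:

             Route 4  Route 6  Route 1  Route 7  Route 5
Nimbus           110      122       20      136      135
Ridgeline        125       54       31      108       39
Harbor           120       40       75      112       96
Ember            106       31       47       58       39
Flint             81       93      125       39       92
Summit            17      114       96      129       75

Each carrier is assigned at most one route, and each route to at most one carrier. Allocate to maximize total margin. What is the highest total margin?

Max total: $611k

This is the linear assignment problem.
Optimal: Ridgeline→Route 4 ($125k), Summit→Route 6 ($114k), Flint→Route 1 ($125k), Harbor→Route 7 ($112k), Nimbus→Route 5 ($135k) — total 125+114+125+112+135 = $611k.
Row-greedy (each carrier in turn takes its best remaining route) gives $497k, worse by 114.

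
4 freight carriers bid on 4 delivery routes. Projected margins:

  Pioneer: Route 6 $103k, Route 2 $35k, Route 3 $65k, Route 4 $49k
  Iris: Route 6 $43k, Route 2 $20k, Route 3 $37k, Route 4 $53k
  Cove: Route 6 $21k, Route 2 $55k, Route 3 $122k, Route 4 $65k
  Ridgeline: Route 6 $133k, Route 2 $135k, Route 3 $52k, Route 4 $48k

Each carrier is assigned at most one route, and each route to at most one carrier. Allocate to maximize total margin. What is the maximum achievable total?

Maximum total: $413k

Optimal: Pioneer→Route 6 ($103k), Iris→Route 4 ($53k), Cove→Route 3 ($122k), Ridgeline→Route 2 ($135k) — total 103+53+122+135 = $413k.
Column-greedy (each route in turn goes to its best remaining carrier) gives $306k, worse by 107.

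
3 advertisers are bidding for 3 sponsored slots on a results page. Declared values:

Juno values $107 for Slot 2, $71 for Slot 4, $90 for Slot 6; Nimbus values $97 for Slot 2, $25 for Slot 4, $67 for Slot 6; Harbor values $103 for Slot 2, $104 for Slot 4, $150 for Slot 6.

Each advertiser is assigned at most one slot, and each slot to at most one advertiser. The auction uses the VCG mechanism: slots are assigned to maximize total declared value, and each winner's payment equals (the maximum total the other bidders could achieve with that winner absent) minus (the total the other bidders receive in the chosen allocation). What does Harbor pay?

Efficient allocation: Juno→Slot 4 ($71), Nimbus→Slot 2 ($97), Harbor→Slot 6 ($150); total welfare W = $318.
Harbor receives Slot 6 at value $150, so the others get W − 150 = $168.
Without Harbor: best allocation of the remaining 2 bidders over all 3 slots is Juno→Slot 6 ($90), Nimbus→Slot 2 ($97), total $187.
VCG payment = (others' best without Harbor) − (others' welfare with Harbor) = 187 − 168 = $19.

Harbor pays $19.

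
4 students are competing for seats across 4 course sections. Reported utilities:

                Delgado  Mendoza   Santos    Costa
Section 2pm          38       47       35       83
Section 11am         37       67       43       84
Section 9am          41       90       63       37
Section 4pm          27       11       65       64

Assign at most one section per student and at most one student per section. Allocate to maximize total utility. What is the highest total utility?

This is the linear assignment problem.
Optimal: Delgado→Section 2pm (38 points), Mendoza→Section 9am (90 points), Santos→Section 4pm (65 points), Costa→Section 11am (84 points) — total 38+90+65+84 = 277 points.
Swapping Mendoza↔Santos (Mendoza→Section 4pm 11 points, Santos→Section 9am 63 points) loses 81.

Max total: 277 points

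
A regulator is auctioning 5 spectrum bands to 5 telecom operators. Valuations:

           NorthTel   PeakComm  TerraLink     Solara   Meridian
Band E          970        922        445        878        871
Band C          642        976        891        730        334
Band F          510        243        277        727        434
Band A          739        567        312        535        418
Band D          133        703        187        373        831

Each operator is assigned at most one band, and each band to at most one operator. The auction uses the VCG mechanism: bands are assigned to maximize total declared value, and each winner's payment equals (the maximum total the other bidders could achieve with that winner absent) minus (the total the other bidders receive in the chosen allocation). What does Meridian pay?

Meridian pays $12M.

Efficient allocation: NorthTel→Band A ($739M), PeakComm→Band E ($922M), TerraLink→Band C ($891M), Solara→Band F ($727M), Meridian→Band D ($831M); total welfare W = $4110M.
Meridian receives Band D at value $831M, so the others get W − 831 = $3279M.
Without Meridian: best allocation of the remaining 4 bidders over all 5 bands is NorthTel→Band E ($970M), PeakComm→Band D ($703M), TerraLink→Band C ($891M), Solara→Band F ($727M), total $3291M.
VCG payment = (others' best without Meridian) − (others' welfare with Meridian) = 3291 − 3279 = $12M.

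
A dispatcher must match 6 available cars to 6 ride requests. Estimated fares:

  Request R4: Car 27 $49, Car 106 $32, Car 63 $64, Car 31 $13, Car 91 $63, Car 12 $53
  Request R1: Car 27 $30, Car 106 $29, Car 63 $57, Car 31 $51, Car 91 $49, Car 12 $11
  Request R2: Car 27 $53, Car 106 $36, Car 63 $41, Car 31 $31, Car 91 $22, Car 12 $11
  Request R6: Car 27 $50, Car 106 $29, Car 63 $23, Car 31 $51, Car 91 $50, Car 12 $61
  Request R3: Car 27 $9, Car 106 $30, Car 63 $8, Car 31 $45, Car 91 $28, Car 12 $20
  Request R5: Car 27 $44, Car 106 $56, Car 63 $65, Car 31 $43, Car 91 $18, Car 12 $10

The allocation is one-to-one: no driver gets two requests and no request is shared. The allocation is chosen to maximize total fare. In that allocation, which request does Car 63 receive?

Optimal: Car 27→Request R2 ($53), Car 106→Request R5 ($56), Car 63→Request R1 ($57), Car 31→Request R3 ($45), Car 91→Request R4 ($63), Car 12→Request R6 ($61) — total 53+56+57+45+63+61 = $335.
Column-greedy (each request in turn goes to its best remaining driver) gives $277, worse by 58.
Next-best assignment: Car 27→Request R2, Car 106→Request R5, Car 63→Request R4, Car 31→Request R3, Car 91→Request R1, Car 12→Request R6 = $328.
Car 63's own top request is Request R5 ($65), but forcing Car 63→Request R5 and reassigning the rest optimally gives only $323 — worse by 12.

Car 63 receives Request R1.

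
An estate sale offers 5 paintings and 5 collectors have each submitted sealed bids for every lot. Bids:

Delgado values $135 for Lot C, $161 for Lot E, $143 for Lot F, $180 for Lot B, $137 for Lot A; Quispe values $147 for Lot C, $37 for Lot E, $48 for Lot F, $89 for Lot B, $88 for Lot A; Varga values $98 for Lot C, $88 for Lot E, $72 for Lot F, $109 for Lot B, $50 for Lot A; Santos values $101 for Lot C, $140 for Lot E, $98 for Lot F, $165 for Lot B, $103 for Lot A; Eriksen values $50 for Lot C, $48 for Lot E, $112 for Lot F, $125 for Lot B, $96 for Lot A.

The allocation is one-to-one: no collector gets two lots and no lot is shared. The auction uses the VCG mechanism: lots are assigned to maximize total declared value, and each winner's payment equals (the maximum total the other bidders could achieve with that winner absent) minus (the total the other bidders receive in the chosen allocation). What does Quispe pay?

Quispe pays $34.

Efficient allocation: Delgado→Lot A ($137), Quispe→Lot C ($147), Varga→Lot E ($88), Santos→Lot B ($165), Eriksen→Lot F ($112); total welfare W = $649.
Quispe receives Lot C at value $147, so the others get W − 147 = $502.
Without Quispe: best allocation of the remaining 4 bidders over all 5 lots is Delgado→Lot E ($161), Varga→Lot C ($98), Santos→Lot B ($165), Eriksen→Lot F ($112), total $536.
VCG payment = (others' best without Quispe) − (others' welfare with Quispe) = 536 − 502 = $34.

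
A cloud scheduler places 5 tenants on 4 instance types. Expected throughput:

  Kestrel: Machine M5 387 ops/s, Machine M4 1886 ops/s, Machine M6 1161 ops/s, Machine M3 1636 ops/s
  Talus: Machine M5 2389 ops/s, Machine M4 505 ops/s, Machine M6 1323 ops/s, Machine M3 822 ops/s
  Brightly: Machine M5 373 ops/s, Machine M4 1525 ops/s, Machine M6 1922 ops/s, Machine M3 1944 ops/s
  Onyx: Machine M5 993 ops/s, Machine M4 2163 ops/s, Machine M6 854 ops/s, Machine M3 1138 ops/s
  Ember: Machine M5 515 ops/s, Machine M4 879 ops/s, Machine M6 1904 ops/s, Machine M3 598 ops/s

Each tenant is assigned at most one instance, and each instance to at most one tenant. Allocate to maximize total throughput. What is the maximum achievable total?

Max total: 8400 ops/s

Optimal: Talus→Machine M5 (2389 ops/s), Onyx→Machine M4 (2163 ops/s), Ember→Machine M6 (1904 ops/s), Brightly→Machine M3 (1944 ops/s) — total 2389+2163+1904+1944 = 8400 ops/s.
Row-greedy (each tenant in turn takes its best remaining instance) gives 7073 ops/s, worse by 1327.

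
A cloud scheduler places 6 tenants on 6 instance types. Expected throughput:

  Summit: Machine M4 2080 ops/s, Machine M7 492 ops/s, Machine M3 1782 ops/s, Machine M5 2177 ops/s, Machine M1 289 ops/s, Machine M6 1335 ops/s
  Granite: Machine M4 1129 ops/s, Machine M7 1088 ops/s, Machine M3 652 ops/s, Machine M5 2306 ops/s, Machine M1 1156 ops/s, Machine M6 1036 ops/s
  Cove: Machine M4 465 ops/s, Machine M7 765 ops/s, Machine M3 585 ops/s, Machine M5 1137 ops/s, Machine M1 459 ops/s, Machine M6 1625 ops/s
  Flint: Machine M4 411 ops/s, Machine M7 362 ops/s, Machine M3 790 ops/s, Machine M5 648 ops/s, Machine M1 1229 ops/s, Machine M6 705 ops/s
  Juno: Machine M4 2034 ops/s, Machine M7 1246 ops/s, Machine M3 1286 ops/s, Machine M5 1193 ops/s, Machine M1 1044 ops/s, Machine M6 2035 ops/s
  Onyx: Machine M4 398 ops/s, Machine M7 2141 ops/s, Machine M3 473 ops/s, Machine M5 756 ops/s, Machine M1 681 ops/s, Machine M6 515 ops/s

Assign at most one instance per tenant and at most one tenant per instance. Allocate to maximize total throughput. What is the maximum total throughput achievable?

Maximum total: 11117 ops/s

This is the linear assignment problem.
Optimal: Summit→Machine M3 (1782 ops/s), Granite→Machine M5 (2306 ops/s), Cove→Machine M6 (1625 ops/s), Flint→Machine M1 (1229 ops/s), Juno→Machine M4 (2034 ops/s), Onyx→Machine M7 (2141 ops/s) — total 1782+2306+1625+1229+2034+2141 = 11117 ops/s.
Max-entry greedy (repeatedly take the single best remaining cell) gives 10376 ops/s, worse by 741.
Next-best assignment: Summit→Machine M4, Granite→Machine M5, Cove→Machine M6, Flint→Machine M1, Juno→Machine M3, Onyx→Machine M7 = 10667 ops/s.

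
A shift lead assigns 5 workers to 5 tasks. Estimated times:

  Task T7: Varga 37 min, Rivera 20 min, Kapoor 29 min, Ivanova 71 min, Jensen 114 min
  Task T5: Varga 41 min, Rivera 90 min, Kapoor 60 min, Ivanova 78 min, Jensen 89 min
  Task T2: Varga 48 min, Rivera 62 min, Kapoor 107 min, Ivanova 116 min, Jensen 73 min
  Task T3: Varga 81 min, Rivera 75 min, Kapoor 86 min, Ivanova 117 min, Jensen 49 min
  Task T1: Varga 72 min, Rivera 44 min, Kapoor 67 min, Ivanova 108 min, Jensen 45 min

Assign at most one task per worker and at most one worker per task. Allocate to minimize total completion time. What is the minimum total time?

Optimal: Varga→Task T2 (48 min), Rivera→Task T1 (44 min), Kapoor→Task T7 (29 min), Ivanova→Task T5 (78 min), Jensen→Task T3 (49 min) — total 48+44+29+78+49 = 248 min.
Row-greedy (each worker in turn takes its cheapest remaining task) gives 306 min, worse by 58.
Next-best assignment: Varga→Task T2, Rivera→Task T7, Kapoor→Task T1, Ivanova→Task T5, Jensen→Task T3 = 262 min.
Swapping Kapoor↔Ivanova (Kapoor→Task T5 60 min, Ivanova→Task T7 71 min) adds 24.

Minimum total: 248 min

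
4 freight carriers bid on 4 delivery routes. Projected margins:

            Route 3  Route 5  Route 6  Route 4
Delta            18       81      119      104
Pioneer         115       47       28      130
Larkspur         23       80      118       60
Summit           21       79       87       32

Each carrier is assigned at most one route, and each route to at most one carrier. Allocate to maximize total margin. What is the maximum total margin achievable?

This is the linear assignment problem.
Optimal: Delta→Route 4 ($104k), Pioneer→Route 3 ($115k), Larkspur→Route 6 ($118k), Summit→Route 5 ($79k) — total 104+115+118+79 = $416k.
Column-greedy (each route in turn goes to its best remaining carrier) gives $346k, worse by 70.
Next-best assignment: Delta→Route 4, Pioneer→Route 3, Larkspur→Route 5, Summit→Route 6 = $386k.
Swapping Pioneer↔Summit (Pioneer→Route 5 $47k, Summit→Route 3 $21k) loses 126.

Max total: $416k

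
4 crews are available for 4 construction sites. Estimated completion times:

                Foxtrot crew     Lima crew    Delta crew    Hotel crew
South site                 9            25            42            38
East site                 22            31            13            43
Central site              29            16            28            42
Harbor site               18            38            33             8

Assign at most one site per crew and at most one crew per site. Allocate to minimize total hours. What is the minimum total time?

Treat this as an assignment problem: match each crew to one site.
Optimal: Foxtrot crew→South site (9 hours), Lima crew→Central site (16 hours), Delta crew→East site (13 hours), Hotel crew→Harbor site (8 hours) — total 9+16+13+8 = 46 hours.

Min total: 46 hours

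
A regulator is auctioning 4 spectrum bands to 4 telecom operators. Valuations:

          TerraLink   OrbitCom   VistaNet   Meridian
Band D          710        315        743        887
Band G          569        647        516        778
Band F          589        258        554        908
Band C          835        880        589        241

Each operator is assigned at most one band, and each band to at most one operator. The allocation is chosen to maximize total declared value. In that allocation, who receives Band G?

OrbitCom receives Band G.

Optimal: TerraLink→Band C ($835M), OrbitCom→Band G ($647M), VistaNet→Band D ($743M), Meridian→Band F ($908M) — total 835+647+743+908 = $3133M.
Column-greedy (each band in turn goes to its best remaining operator) gives $2712M, worse by 421.
Checked against all permutations: $3133M is optimal.
OrbitCom's own top band is Band C ($880M), but forcing OrbitCom→Band C and reassigning the rest optimally gives only $3100M — worse by 33.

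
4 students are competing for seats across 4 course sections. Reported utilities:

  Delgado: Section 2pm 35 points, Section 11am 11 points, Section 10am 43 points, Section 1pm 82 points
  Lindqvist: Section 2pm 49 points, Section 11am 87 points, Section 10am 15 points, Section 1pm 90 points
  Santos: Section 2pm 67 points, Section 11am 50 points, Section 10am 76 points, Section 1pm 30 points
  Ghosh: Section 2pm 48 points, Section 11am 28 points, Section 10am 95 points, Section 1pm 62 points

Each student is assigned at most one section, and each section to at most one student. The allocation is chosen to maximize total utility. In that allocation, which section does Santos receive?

Santos receives Section 2pm.

Optimal: Delgado→Section 1pm (82 points), Lindqvist→Section 11am (87 points), Santos→Section 2pm (67 points), Ghosh→Section 10am (95 points) — total 82+87+67+95 = 331 points.
Max-entry greedy (repeatedly take the single best remaining cell) gives 263 points, worse by 68.
Next-best assignment: Delgado→Section 1pm, Lindqvist→Section 11am, Santos→Section 10am, Ghosh→Section 2pm = 293 points.
Every other assignment is strictly worse.
Santos's own top section is Section 10am (76 points), but forcing Santos→Section 10am and reassigning the rest optimally gives only 293 points — worse by 38.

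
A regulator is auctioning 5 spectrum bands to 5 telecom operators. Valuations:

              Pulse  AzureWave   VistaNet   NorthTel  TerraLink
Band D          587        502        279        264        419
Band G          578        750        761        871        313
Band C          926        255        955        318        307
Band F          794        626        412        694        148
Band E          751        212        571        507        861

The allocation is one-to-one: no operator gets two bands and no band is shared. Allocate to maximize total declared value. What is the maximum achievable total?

Optimal: Pulse→Band F ($794M), AzureWave→Band D ($502M), VistaNet→Band C ($955M), NorthTel→Band G ($871M), TerraLink→Band E ($861M) — total 794+502+955+871+861 = $3983M.
Swapping AzureWave↔NorthTel (AzureWave→Band G $750M, NorthTel→Band D $264M) loses 359.
Every other assignment is strictly worse.

Maximum total: $3983M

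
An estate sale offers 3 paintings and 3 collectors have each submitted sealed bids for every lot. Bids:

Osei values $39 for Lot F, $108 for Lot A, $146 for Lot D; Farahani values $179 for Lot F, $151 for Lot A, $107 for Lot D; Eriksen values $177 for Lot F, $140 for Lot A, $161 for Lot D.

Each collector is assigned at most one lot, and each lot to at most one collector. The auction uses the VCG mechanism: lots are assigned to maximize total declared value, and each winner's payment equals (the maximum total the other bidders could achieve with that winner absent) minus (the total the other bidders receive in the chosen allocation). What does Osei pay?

Efficient allocation: Osei→Lot D ($146), Farahani→Lot A ($151), Eriksen→Lot F ($177); total welfare W = $474.
Osei receives Lot D at value $146, so the others get W − 146 = $328.
Without Osei: best allocation of the remaining 2 bidders over all 3 lots is Farahani→Lot F ($179), Eriksen→Lot D ($161), total $340.
VCG payment = (others' best without Osei) − (others' welfare with Osei) = 340 − 328 = $12.

Osei pays $12.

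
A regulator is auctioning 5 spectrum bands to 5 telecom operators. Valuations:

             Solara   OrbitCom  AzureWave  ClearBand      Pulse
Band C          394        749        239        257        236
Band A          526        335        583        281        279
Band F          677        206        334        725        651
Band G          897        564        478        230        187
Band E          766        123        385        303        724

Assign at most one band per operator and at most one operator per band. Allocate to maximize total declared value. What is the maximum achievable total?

Optimal: Solara→Band G ($897M), OrbitCom→Band C ($749M), AzureWave→Band A ($583M), ClearBand→Band F ($725M), Pulse→Band E ($724M) — total 897+749+583+725+724 = $3678M.

Max total: $3678M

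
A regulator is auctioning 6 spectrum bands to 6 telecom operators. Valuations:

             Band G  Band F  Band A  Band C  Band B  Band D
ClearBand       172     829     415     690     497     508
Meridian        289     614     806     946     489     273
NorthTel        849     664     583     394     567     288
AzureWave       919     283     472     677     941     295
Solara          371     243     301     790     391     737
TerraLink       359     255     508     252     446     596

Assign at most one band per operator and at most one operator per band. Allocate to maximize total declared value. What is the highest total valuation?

Max total: $4811M

This is a one-to-one assignment (maximum-weight bipartite matching).
Optimal: ClearBand→Band F ($829M), Meridian→Band A ($806M), NorthTel→Band G ($849M), AzureWave→Band B ($941M), Solara→Band C ($790M), TerraLink→Band D ($596M) — total 829+806+849+941+790+596 = $4811M.
Max-entry greedy (repeatedly take the single best remaining cell) gives $4810M, worse by 1.
Swapping ClearBand↔AzureWave (ClearBand→Band B $497M, AzureWave→Band F $283M) loses 990.
Every other assignment is strictly worse.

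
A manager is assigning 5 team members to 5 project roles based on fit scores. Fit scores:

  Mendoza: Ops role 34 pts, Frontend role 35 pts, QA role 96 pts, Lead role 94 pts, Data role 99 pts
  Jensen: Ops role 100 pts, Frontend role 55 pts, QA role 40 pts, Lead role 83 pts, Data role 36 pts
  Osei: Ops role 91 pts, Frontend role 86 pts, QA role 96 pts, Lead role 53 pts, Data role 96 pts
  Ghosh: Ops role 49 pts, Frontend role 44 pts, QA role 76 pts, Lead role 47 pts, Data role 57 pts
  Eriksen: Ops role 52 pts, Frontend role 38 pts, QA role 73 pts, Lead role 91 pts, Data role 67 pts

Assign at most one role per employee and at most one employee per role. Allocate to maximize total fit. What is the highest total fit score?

Maximum total: 452 pts

Optimal: Mendoza→Data role (99 pts), Jensen→Ops role (100 pts), Osei→Frontend role (86 pts), Ghosh→QA role (76 pts), Eriksen→Lead role (91 pts) — total 99+100+86+76+91 = 452 pts.
Column-greedy (each role in turn goes to its best remaining employee) gives 430 pts, worse by 22.
Swapping Eriksen↔Osei (Eriksen→Frontend role 38 pts, Osei→Lead role 53 pts) loses 86.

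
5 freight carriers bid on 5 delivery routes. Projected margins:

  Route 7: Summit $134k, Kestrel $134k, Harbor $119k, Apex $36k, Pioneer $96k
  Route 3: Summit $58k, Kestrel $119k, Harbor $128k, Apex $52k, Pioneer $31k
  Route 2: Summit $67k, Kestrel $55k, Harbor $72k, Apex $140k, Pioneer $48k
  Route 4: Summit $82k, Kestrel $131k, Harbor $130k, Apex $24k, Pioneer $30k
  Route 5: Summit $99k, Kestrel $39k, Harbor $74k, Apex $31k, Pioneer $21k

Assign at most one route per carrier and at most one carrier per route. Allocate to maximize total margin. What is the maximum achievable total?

Max total: $594k

Optimal: Summit→Route 5 ($99k), Kestrel→Route 4 ($131k), Harbor→Route 3 ($128k), Apex→Route 2 ($140k), Pioneer→Route 7 ($96k) — total 99+131+128+140+96 = $594k.
Max-entry greedy (repeatedly take the single best remaining cell) gives $554k, worse by 40.
Next-best assignment: Summit→Route 5, Kestrel→Route 3, Harbor→Route 4, Apex→Route 2, Pioneer→Route 7 = $584k.
Swapping Pioneer↔Harbor (Pioneer→Route 3 $31k, Harbor→Route 7 $119k) loses 74.
Every other assignment is strictly worse.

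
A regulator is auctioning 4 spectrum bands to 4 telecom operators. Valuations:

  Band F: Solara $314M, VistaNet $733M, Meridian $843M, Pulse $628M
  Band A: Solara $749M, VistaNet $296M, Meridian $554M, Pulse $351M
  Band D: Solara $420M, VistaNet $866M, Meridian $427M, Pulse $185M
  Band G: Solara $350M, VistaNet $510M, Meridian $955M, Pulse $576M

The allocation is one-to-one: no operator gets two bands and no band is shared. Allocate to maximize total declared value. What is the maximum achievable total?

Optimal: Solara→Band A ($749M), VistaNet→Band D ($866M), Meridian→Band G ($955M), Pulse→Band F ($628M) — total 749+866+955+628 = $3198M.
Column-greedy (each band in turn goes to its best remaining operator) gives $3034M, worse by 164.

Maximum total: $3198M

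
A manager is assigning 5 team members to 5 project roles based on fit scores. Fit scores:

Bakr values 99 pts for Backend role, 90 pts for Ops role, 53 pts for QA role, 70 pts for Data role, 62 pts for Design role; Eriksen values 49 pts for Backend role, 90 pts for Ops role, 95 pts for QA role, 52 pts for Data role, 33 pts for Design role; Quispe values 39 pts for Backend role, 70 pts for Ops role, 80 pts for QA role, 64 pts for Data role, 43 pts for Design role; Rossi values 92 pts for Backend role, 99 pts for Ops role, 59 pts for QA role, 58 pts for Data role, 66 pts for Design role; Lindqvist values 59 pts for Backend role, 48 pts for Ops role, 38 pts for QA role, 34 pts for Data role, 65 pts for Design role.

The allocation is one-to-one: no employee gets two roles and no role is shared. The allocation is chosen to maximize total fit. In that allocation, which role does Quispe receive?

Optimal: Bakr→Backend role (99 pts), Eriksen→QA role (95 pts), Quispe→Data role (64 pts), Rossi→Ops role (99 pts), Lindqvist→Design role (65 pts) — total 99+95+64+99+65 = 422 pts.
Row-greedy (each employee in turn takes its best remaining role) gives 364 pts, worse by 58.
Next-best assignment: Bakr→Ops role, Eriksen→QA role, Quispe→Data role, Rossi→Backend role, Lindqvist→Design role = 406 pts.
Swapping Lindqvist↔Eriksen (Lindqvist→QA role 38 pts, Eriksen→Design role 33 pts) loses 89.
Checked against all permutations: 422 pts is optimal.
Quispe's own top role is QA role (80 pts), but forcing Quispe→QA role and reassigning the rest optimally gives only 397 pts — worse by 25.

Quispe receives Data role.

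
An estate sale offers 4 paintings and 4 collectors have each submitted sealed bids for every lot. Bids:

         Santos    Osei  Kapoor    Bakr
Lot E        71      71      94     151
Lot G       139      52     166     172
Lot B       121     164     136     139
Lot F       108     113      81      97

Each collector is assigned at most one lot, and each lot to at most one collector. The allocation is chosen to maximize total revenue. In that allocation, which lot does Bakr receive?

Bakr receives Lot E.

Treat this as an assignment problem: match each collector to one lot.
Optimal: Santos→Lot F ($108), Osei→Lot B ($164), Kapoor→Lot G ($166), Bakr→Lot E ($151) — total 108+164+166+151 = $589.
Max-entry greedy (repeatedly take the single best remaining cell) gives $538, worse by 51.
Bakr's own top lot is Lot G ($172), but forcing Bakr→Lot G and reassigning the rest optimally gives only $538 — worse by 51.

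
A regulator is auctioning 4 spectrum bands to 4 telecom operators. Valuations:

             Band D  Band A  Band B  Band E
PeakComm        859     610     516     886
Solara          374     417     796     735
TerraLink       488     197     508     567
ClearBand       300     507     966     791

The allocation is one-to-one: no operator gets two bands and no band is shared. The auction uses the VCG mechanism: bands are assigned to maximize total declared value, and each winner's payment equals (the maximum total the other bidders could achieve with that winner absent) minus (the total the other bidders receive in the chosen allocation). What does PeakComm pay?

Efficient allocation: PeakComm→Band D ($859M), Solara→Band A ($417M), TerraLink→Band E ($567M), ClearBand→Band B ($966M); total welfare W = $2809M.
PeakComm receives Band D at value $859M, so the others get W − 859 = $1950M.
Without PeakComm: best allocation of the remaining 3 bidders over all 4 bands is Solara→Band E ($735M), TerraLink→Band D ($488M), ClearBand→Band B ($966M), total $2189M.
VCG payment = (others' best without PeakComm) − (others' welfare with PeakComm) = 2189 − 1950 = $239M.

PeakComm pays $239M.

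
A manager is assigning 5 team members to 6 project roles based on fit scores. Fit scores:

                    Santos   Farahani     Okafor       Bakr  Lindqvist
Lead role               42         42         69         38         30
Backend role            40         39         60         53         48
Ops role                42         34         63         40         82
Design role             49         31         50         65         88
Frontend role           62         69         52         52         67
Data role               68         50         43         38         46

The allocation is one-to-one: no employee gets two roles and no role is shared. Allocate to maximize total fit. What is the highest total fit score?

Optimal: Santos→Data role (68 pts), Farahani→Frontend role (69 pts), Okafor→Lead role (69 pts), Bakr→Design role (65 pts), Lindqvist→Ops role (82 pts) — total 68+69+69+65+82 = 353 pts.
Max-entry greedy (repeatedly take the single best remaining cell) gives 347 pts, worse by 6.

Maximum total: 353 pts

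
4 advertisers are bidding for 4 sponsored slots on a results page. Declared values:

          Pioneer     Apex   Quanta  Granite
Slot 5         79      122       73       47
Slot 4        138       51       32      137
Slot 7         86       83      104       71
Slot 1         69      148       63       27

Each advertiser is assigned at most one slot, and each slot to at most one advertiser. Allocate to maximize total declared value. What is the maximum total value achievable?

Max total: $468

Treat this as an assignment problem: match each advertiser to one slot.
Optimal: Pioneer→Slot 5 ($79), Apex→Slot 1 ($148), Quanta→Slot 7 ($104), Granite→Slot 4 ($137) — total 79+148+104+137 = $468.
Max-entry greedy (repeatedly take the single best remaining cell) gives $437, worse by 31.
Next-best assignment: Pioneer→Slot 7, Apex→Slot 1, Quanta→Slot 5, Granite→Slot 4 = $444.
Checked against all permutations: $468 is optimal.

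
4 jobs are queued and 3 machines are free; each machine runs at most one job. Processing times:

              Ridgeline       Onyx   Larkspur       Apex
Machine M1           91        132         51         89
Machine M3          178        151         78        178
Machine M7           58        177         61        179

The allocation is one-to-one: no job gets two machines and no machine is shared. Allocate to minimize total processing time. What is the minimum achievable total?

Optimal: Apex→Machine M1 (89 min), Larkspur→Machine M3 (78 min), Ridgeline→Machine M7 (58 min) — total 89+78+58 = 225 min.
Column-greedy (each machine in turn goes to its cheapest remaining job) gives 260 min, worse by 35.
Next-best assignment: Larkspur→Machine M1, Onyx→Machine M3, Ridgeline→Machine M7 = 260 min.
No other one-to-one assignment undercuts 225 min.

Minimum total: 225 min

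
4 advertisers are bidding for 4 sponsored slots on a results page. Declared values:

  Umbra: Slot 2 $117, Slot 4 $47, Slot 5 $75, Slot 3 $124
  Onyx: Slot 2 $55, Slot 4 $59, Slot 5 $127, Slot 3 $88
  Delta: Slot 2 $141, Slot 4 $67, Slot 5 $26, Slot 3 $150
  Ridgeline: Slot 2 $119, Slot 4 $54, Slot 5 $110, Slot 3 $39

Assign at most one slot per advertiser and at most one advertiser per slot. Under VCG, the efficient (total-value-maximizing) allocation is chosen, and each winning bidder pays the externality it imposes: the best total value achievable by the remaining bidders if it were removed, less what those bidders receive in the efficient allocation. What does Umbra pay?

Umbra pays $65.

Efficient allocation: Umbra→Slot 2 ($117), Onyx→Slot 5 ($127), Delta→Slot 3 ($150), Ridgeline→Slot 4 ($54); total welfare W = $448.
Umbra receives Slot 2 at value $117, so the others get W − 117 = $331.
Without Umbra: best allocation of the remaining 3 bidders over all 4 slots is Onyx→Slot 5 ($127), Delta→Slot 3 ($150), Ridgeline→Slot 2 ($119), total $396.
VCG payment = (others' best without Umbra) − (others' welfare with Umbra) = 396 − 331 = $65.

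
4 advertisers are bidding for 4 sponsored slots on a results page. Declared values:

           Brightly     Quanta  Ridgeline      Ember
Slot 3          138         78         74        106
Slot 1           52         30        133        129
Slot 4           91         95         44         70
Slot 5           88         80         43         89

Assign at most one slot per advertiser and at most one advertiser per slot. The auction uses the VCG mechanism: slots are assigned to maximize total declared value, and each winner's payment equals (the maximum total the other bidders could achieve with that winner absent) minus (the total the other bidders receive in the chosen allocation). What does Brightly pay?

Brightly pays $17.

Efficient allocation: Brightly→Slot 3 ($138), Quanta→Slot 4 ($95), Ridgeline→Slot 1 ($133), Ember→Slot 5 ($89); total welfare W = $455.
Brightly receives Slot 3 at value $138, so the others get W − 138 = $317.
Without Brightly: best allocation of the remaining 3 bidders over all 4 slots is Quanta→Slot 4 ($95), Ridgeline→Slot 1 ($133), Ember→Slot 3 ($106), total $334.
VCG payment = (others' best without Brightly) − (others' welfare with Brightly) = 334 − 317 = $17.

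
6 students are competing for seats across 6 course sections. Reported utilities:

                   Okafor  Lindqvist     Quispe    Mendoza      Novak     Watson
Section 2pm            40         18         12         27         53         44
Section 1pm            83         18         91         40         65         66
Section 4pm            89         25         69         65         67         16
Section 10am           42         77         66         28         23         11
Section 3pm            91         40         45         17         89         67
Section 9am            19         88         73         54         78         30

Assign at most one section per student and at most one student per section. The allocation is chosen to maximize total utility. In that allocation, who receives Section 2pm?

This is the linear assignment problem.
Optimal: Okafor→Section 3pm (91 points), Lindqvist→Section 10am (77 points), Quispe→Section 1pm (91 points), Mendoza→Section 4pm (65 points), Novak→Section 9am (78 points), Watson→Section 2pm (44 points) — total 91+77+91+65+78+44 = 446 points.
Column-greedy (each section in turn goes to its best remaining student) gives 431 points, worse by 15.
Watson's own top section is Section 3pm (67 points), but forcing Watson→Section 3pm and reassigning the rest optimally gives only 431 points — worse by 15.

Watson receives Section 2pm.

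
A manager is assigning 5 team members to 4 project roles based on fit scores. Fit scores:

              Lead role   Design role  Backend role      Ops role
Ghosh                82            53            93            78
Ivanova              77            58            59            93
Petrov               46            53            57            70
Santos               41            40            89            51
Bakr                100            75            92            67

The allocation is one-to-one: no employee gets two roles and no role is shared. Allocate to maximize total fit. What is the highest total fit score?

Maximum total: 339 pts

Optimal: Ghosh→Lead role (82 pts), Bakr→Design role (75 pts), Santos→Backend role (89 pts), Ivanova→Ops role (93 pts) — total 82+75+89+93 = 339 pts.
Row-greedy (each employee in turn takes its best remaining role) gives 280 pts, worse by 59.
No other one-to-one assignment exceeds 339 pts.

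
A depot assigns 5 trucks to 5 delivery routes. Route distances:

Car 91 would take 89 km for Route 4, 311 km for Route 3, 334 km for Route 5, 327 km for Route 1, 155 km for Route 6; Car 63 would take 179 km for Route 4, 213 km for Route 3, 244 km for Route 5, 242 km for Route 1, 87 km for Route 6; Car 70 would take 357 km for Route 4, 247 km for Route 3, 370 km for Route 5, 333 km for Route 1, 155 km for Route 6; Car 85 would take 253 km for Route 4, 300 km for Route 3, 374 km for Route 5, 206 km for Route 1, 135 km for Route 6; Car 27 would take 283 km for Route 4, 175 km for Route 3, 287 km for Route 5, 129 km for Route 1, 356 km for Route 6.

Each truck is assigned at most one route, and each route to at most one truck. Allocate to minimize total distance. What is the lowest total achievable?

Optimal: Car 91→Route 4 (89 km), Car 63→Route 5 (244 km), Car 70→Route 3 (247 km), Car 85→Route 6 (135 km), Car 27→Route 1 (129 km) — total 89+244+247+135+129 = 844 km.
Min-entry greedy (repeatedly take the single cheapest remaining cell) gives 926 km, worse by 82.

Minimum total: 844 km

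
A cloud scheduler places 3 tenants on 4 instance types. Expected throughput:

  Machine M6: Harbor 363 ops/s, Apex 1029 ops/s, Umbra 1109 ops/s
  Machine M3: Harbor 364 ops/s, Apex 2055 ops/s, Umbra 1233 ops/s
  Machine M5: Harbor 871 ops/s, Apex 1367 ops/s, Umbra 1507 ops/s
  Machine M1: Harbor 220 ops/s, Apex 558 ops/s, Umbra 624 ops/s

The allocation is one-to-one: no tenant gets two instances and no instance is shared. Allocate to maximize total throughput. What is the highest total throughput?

Maximum total: 4035 ops/s

This is a one-to-one assignment (maximum-weight bipartite matching).
Optimal: Harbor→Machine M5 (871 ops/s), Apex→Machine M3 (2055 ops/s), Umbra→Machine M6 (1109 ops/s) — total 871+2055+1109 = 4035 ops/s.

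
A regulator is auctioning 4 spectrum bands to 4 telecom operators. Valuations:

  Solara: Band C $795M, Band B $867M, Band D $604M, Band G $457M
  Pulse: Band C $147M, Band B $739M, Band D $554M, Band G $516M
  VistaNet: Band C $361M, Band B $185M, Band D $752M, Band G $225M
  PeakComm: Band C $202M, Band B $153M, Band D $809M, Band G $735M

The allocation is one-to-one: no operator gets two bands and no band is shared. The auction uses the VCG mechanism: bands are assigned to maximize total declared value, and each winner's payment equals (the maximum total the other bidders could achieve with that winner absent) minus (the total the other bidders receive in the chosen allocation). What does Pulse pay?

Pulse pays $72M.

Efficient allocation: Solara→Band C ($795M), Pulse→Band B ($739M), VistaNet→Band D ($752M), PeakComm→Band G ($735M); total welfare W = $3021M.
Pulse receives Band B at value $739M, so the others get W − 739 = $2282M.
Without Pulse: best allocation of the remaining 3 bidders over all 4 bands is Solara→Band B ($867M), VistaNet→Band D ($752M), PeakComm→Band G ($735M), total $2354M.
VCG payment = (others' best without Pulse) − (others' welfare with Pulse) = 2354 − 2282 = $72M.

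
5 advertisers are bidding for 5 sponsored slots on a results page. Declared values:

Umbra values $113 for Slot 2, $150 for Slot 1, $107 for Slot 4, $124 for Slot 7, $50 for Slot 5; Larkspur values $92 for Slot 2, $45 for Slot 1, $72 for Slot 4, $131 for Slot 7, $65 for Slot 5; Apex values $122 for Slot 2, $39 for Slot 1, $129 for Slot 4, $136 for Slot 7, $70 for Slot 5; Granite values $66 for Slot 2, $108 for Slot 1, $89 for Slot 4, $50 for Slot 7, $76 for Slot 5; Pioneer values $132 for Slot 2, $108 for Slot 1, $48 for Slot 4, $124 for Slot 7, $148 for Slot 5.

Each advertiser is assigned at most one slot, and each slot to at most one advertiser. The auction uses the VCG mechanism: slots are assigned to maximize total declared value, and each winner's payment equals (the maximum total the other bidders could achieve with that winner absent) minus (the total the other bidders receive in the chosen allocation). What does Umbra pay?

Umbra pays $26.

Efficient allocation: Umbra→Slot 1 ($150), Larkspur→Slot 7 ($131), Apex→Slot 2 ($122), Granite→Slot 4 ($89), Pioneer→Slot 5 ($148); total welfare W = $640.
Umbra receives Slot 1 at value $150, so the others get W − 150 = $490.
Without Umbra: best allocation of the remaining 4 bidders over all 5 slots is Larkspur→Slot 7 ($131), Apex→Slot 4 ($129), Granite→Slot 1 ($108), Pioneer→Slot 5 ($148), total $516.
VCG payment = (others' best without Umbra) − (others' welfare with Umbra) = 516 − 490 = $26.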